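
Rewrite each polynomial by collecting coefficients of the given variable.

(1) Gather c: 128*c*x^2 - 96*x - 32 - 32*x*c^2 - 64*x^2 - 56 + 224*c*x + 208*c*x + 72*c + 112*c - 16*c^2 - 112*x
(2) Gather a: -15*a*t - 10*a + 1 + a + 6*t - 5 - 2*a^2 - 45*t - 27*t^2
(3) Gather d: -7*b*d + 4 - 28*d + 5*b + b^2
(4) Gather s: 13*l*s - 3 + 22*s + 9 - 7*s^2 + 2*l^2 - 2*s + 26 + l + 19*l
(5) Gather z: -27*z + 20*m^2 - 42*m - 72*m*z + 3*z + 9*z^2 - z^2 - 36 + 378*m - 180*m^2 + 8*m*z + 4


(1) = c^2*(-32*x - 16) + c*(128*x^2 + 432*x + 184) - 64*x^2 - 208*x - 88
(2) = -2*a^2 + a*(-15*t - 9) - 27*t^2 - 39*t - 4
(3) = b^2 + 5*b + d*(-7*b - 28) + 4
(4) = 2*l^2 + 20*l - 7*s^2 + s*(13*l + 20) + 32
(5) = -160*m^2 + 336*m + 8*z^2 + z*(-64*m - 24) - 32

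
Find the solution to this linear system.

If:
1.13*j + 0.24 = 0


Then:
j = -0.21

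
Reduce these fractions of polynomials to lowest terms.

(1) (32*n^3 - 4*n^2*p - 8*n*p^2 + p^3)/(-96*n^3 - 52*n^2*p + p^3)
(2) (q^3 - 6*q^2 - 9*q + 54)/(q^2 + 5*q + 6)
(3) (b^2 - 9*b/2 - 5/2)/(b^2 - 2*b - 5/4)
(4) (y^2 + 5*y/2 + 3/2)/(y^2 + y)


(1) = (-2*n + p)/(6*n + p)
(2) = (q^2 - 9*q + 18)/(q + 2)
(3) = (2*b - 10)/(2*b - 5)
(4) = (2*y + 3)/(2*y)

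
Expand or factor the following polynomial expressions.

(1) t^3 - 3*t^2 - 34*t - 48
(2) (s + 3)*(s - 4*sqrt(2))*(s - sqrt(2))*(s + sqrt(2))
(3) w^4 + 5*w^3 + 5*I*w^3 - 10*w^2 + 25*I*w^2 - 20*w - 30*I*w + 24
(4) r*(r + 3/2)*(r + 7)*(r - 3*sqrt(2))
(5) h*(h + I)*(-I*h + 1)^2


(1) = (t - 8)*(t + 2)*(t + 3)
(2) = s^4 - 4*sqrt(2)*s^3 + 3*s^3 - 12*sqrt(2)*s^2 - 2*s^2 - 6*s + 8*sqrt(2)*s + 24*sqrt(2)
(3) = (w - 1)*(w + 6)*(w + I)*(w + 4*I)
(4) = r^4 - 3*sqrt(2)*r^3 + 17*r^3/2 - 51*sqrt(2)*r^2/2 + 21*r^2/2 - 63*sqrt(2)*r/2
(5) = -h^4 - 3*I*h^3 + 3*h^2 + I*h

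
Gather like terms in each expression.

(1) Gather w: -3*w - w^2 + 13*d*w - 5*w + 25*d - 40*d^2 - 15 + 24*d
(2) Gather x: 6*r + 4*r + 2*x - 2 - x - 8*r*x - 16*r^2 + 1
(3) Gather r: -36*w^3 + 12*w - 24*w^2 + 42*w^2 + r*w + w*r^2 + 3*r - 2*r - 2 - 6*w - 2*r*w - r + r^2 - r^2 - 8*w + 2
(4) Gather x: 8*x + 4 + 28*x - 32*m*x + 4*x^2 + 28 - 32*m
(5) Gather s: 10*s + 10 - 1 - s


(1) = -40*d^2 + 49*d - w^2 + w*(13*d - 8) - 15
(2) = -16*r^2 + 10*r + x*(1 - 8*r) - 1
(3) = r^2*w - r*w - 36*w^3 + 18*w^2 - 2*w
(4) = -32*m + 4*x^2 + x*(36 - 32*m) + 32
(5) = 9*s + 9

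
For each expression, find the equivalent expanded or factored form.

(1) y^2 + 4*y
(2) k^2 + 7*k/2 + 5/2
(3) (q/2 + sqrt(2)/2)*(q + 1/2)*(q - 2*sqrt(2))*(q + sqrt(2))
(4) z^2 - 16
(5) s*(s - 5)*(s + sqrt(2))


(1) = y*(y + 4)
(2) = (k + 1)*(k + 5/2)
(3) = q^4/2 + q^3/4 - 3*q^2 - 2*sqrt(2)*q - 3*q/2 - sqrt(2)
(4) = (z - 4)*(z + 4)
(5) = s^3 - 5*s^2 + sqrt(2)*s^2 - 5*sqrt(2)*s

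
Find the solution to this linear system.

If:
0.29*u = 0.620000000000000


Then:
u = 2.14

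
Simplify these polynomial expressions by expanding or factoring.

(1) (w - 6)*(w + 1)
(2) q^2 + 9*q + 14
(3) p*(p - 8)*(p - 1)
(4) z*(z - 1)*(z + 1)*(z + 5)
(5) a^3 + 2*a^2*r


(1) = w^2 - 5*w - 6
(2) = (q + 2)*(q + 7)
(3) = p^3 - 9*p^2 + 8*p
(4) = z^4 + 5*z^3 - z^2 - 5*z
(5) = a^2*(a + 2*r)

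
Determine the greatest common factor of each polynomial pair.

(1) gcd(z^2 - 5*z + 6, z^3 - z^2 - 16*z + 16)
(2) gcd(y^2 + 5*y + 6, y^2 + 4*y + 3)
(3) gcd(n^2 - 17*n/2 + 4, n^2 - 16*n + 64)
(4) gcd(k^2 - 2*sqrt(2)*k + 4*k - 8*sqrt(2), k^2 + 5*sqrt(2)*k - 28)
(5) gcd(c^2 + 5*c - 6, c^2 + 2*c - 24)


(1) = gcd((z - 3)*(z - 2), (z - 4)*(z - 1)*(z + 4)) = 1
(2) = gcd((y + 2)*(y + 3), (y + 1)*(y + 3)) = y + 3
(3) = gcd((n - 8)*(n - 1/2), (n - 8)^2) = n - 8
(4) = k - 2*sqrt(2)
(5) = gcd((c - 1)*(c + 6), (c - 4)*(c + 6)) = c + 6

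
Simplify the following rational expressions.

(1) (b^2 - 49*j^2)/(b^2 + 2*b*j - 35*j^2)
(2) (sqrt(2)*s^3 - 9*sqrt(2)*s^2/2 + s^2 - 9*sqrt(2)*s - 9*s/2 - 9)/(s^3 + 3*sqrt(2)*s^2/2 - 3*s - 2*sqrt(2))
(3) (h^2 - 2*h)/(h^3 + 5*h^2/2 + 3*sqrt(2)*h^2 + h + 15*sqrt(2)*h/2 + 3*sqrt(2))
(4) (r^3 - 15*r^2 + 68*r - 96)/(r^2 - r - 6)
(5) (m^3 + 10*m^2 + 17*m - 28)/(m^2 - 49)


(1) = (b - 7*j)/(b - 5*j)
(2) = (4*sqrt(2)*s^2 - 18*sqrt(2)*s - 36*sqrt(2))/(4*s^2 + 4*sqrt(2)*s - 16)
(3) = (2*h^2 - 4*h)/(2*h^3 + h^2*(5 + 6*sqrt(2)) + h*(2 + 15*sqrt(2)) + 6*sqrt(2))
(4) = (r^2 - 12*r + 32)/(r + 2)
(5) = (m^2 + 3*m - 4)/(m - 7)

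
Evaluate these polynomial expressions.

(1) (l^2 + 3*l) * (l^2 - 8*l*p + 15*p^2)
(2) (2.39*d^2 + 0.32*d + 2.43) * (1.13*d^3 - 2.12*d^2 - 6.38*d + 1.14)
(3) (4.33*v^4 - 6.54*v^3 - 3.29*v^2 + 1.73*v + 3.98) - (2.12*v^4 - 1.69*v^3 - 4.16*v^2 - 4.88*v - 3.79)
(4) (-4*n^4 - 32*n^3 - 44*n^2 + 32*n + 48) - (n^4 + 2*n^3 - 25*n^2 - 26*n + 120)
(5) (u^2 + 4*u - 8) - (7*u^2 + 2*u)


(1) = l^4 - 8*l^3*p + 3*l^3 + 15*l^2*p^2 - 24*l^2*p + 45*l*p^2
(2) = 2.7007*d^5 - 4.7052*d^4 - 13.1807*d^3 - 4.4686*d^2 - 15.1386*d + 2.7702
(3) = 2.21*v^4 - 4.85*v^3 + 0.87*v^2 + 6.61*v + 7.77
(4) = -5*n^4 - 34*n^3 - 19*n^2 + 58*n - 72
(5) = -6*u^2 + 2*u - 8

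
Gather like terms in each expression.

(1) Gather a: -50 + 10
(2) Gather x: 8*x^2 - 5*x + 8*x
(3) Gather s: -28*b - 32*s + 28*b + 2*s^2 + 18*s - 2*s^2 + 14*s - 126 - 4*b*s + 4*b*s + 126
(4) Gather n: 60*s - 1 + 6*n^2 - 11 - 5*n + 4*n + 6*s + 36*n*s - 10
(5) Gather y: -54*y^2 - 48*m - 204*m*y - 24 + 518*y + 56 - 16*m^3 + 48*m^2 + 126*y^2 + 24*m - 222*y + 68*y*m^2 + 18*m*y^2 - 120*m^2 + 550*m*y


(1) = -40
(2) = 8*x^2 + 3*x
(3) = 0
(4) = 6*n^2 + n*(36*s - 1) + 66*s - 22
(5) = -16*m^3 - 72*m^2 - 24*m + y^2*(18*m + 72) + y*(68*m^2 + 346*m + 296) + 32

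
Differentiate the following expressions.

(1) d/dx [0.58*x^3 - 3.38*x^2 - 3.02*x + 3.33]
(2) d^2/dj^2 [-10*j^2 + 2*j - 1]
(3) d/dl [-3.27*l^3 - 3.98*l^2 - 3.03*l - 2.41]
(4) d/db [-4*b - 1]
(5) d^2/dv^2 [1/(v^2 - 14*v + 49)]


(1) = 1.74*x^2 - 6.76*x - 3.02
(2) = -20
(3) = -9.81*l^2 - 7.96*l - 3.03
(4) = -4
(5) = 6/(v^4 - 28*v^3 + 294*v^2 - 1372*v + 2401)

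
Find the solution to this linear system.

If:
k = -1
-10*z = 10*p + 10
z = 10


Then:
k = -1
p = -11
z = 10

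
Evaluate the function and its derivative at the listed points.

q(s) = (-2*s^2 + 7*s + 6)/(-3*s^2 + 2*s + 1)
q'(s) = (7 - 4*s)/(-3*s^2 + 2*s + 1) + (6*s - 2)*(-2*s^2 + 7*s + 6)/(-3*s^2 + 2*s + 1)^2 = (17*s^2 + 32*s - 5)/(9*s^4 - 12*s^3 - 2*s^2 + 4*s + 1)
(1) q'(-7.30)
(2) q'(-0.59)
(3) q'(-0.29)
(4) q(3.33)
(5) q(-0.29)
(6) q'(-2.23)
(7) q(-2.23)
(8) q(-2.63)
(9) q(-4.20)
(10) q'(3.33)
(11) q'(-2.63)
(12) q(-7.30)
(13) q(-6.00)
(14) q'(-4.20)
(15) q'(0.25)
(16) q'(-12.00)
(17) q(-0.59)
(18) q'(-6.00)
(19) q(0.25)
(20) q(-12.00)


(1) = 0.02
(2) = -11.98
(3) = -456.93
(4) = -0.28
(5) = 22.67
(6) = 0.02
(7) = 1.06
(8) = 1.05
(9) = 0.97
(10) = 0.44
(11) = 0.05
(12) = 0.87
(13) = 0.91
(14) = 0.04
(15) = 2.36
(16) = 0.01
(17) = -0.96
(18) = 0.03
(19) = 5.81
(20) = 0.80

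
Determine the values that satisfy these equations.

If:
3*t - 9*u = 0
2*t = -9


Then:
t = -9/2
u = -3/2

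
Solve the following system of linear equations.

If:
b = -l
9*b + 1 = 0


Then:
b = -1/9
l = 1/9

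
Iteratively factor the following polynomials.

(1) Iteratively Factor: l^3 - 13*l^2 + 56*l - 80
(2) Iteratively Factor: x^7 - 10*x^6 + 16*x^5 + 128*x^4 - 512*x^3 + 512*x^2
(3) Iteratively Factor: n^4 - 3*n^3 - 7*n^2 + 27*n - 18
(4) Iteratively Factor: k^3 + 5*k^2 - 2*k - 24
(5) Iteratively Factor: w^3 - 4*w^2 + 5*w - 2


(1) = (l - 5)*(l^2 - 8*l + 16) = (l - 5)*(l - 4)*(l - 4)
(2) = (x)*(x^6 - 10*x^5 + 16*x^4 + 128*x^3 - 512*x^2 + 512*x) = x*(x - 4)*(x^5 - 6*x^4 - 8*x^3 + 96*x^2 - 128*x) = x*(x - 4)*(x - 2)*(x^4 - 4*x^3 - 16*x^2 + 64*x) = x*(x - 4)^2*(x - 2)*(x^3 - 16*x) = x*(x - 4)^3*(x - 2)*(x^2 + 4*x) = x^2*(x - 4)^3*(x - 2)*(x + 4)
(3) = (n - 3)*(n^3 - 7*n + 6) = (n - 3)*(n + 3)*(n^2 - 3*n + 2) = (n - 3)*(n - 1)*(n + 3)*(n - 2)
(4) = (k + 4)*(k^2 + k - 6) = (k - 2)*(k + 4)*(k + 3)
(5) = (w - 1)*(w^2 - 3*w + 2) = (w - 1)^2*(w - 2)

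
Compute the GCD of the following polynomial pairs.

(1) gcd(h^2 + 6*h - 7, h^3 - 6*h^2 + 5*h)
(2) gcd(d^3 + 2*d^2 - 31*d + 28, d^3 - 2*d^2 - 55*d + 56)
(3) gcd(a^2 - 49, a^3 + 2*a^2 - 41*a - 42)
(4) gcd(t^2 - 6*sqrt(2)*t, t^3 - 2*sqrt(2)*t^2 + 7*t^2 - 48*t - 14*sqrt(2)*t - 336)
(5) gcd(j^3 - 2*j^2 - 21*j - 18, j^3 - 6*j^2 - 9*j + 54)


(1) = h - 1
(2) = d^2 + 6*d - 7
(3) = a + 7
(4) = t - 6*sqrt(2)
(5) = gcd((j - 6)*(j + 1)*(j + 3), (j - 6)*(j - 3)*(j + 3)) = j^2 - 3*j - 18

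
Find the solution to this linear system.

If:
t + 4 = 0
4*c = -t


Then:
c = 1
t = -4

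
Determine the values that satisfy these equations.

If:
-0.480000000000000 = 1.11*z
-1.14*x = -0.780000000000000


Then:
x = 0.68
z = -0.43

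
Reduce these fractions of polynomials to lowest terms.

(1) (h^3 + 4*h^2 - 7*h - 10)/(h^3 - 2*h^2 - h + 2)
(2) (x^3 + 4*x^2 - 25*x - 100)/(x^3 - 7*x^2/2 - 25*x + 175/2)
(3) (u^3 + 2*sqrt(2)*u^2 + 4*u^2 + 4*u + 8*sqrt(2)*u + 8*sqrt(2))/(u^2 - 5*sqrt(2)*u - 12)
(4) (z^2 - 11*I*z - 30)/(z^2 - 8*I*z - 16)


(1) = (h + 5)/(h - 1)
(2) = (2*x + 8)/(2*x - 7)
(3) = (u^3 + u^2*(2*sqrt(2) + 4) + u*(4 + 8*sqrt(2)) + 8*sqrt(2))/(u^2 - 5*sqrt(2)*u - 12)
(4) = (z^2 - 11*I*z - 30)/(z^2 - 8*I*z - 16)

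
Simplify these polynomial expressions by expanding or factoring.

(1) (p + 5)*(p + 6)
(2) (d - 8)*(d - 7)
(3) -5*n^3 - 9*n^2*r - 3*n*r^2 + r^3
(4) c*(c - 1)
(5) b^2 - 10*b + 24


(1) = p^2 + 11*p + 30
(2) = d^2 - 15*d + 56
(3) = (-5*n + r)*(n + r)^2
(4) = c^2 - c
(5) = (b - 6)*(b - 4)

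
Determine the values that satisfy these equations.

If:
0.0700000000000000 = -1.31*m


Then:
m = -0.05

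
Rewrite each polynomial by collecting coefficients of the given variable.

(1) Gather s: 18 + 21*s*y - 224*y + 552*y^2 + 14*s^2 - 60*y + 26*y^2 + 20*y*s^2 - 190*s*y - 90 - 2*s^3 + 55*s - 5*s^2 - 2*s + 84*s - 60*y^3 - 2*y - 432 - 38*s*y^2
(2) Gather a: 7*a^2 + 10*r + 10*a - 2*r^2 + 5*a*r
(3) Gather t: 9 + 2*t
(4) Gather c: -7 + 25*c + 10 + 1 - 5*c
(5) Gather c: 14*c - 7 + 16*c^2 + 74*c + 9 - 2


(1) = -2*s^3 + s^2*(20*y + 9) + s*(-38*y^2 - 169*y + 137) - 60*y^3 + 578*y^2 - 286*y - 504
(2) = 7*a^2 + a*(5*r + 10) - 2*r^2 + 10*r
(3) = 2*t + 9
(4) = 20*c + 4
(5) = 16*c^2 + 88*c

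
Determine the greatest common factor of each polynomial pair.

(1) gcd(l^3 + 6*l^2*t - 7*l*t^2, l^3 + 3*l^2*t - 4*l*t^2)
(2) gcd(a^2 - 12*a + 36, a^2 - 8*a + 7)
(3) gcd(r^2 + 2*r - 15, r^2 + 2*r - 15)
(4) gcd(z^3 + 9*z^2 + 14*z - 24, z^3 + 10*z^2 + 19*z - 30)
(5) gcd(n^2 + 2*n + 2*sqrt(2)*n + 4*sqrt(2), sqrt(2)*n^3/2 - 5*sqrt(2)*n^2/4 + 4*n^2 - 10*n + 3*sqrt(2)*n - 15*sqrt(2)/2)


(1) = gcd(l*(l - t)*(l + 7*t), l*(l - t)*(l + 4*t)) = -l^2 + l*t
(2) = gcd((a - 6)^2, (a - 7)*(a - 1)) = 1
(3) = r^2 + 2*r - 15
(4) = gcd((z - 1)*(z + 4)*(z + 6), (z - 1)*(z + 5)*(z + 6)) = z^2 + 5*z - 6
(5) = gcd((n + 2)*(n + 2*sqrt(2)), (n - 5/2)*(n + 3*sqrt(2))*(sqrt(2)*n/2 + 1)) = 1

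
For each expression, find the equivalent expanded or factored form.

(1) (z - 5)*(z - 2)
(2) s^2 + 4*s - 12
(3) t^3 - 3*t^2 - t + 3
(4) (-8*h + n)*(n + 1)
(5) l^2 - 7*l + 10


(1) = z^2 - 7*z + 10
(2) = (s - 2)*(s + 6)
(3) = (t - 3)*(t - 1)*(t + 1)
(4) = -8*h*n - 8*h + n^2 + n
(5) = (l - 5)*(l - 2)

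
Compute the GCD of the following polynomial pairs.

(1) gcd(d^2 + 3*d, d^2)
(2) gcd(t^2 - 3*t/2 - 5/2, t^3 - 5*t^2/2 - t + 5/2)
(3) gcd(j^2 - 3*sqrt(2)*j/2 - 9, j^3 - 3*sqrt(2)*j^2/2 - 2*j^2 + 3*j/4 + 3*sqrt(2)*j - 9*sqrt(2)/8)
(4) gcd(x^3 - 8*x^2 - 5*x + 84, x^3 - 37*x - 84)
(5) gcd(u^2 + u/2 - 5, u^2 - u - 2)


(1) = d
(2) = gcd((t - 5/2)*(t + 1), (t - 5/2)*(t - 1)*(t + 1)) = t^2 - 3*t/2 - 5/2
(3) = gcd((j - 3*sqrt(2))*(j + 3*sqrt(2)/2), (j - 3/2)*(j - 1/2)*(j - 3*sqrt(2)/2)) = 1
(4) = gcd((x - 7)*(x - 4)*(x + 3), (x - 7)*(x + 3)*(x + 4)) = x^2 - 4*x - 21
(5) = gcd((u - 2)*(u + 5/2), (u - 2)*(u + 1)) = u - 2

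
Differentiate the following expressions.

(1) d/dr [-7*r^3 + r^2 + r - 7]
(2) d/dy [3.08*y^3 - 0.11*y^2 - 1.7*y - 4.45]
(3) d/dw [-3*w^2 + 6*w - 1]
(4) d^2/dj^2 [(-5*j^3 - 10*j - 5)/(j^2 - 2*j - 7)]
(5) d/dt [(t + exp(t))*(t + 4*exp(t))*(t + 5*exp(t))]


(1) = -21*r^2 + 2*r + 1
(2) = 9.24*y^2 - 0.22*y - 1.7
(3) = 6 - 6*w
(4) = 10*(-13*j^3 - 45*j^2 - 183*j + 17)/(j^6 - 6*j^5 - 9*j^4 + 76*j^3 + 63*j^2 - 294*j - 343)
(5) = 10*t^2*exp(t) + 3*t^2 + 58*t*exp(2*t) + 20*t*exp(t) + 60*exp(3*t) + 29*exp(2*t)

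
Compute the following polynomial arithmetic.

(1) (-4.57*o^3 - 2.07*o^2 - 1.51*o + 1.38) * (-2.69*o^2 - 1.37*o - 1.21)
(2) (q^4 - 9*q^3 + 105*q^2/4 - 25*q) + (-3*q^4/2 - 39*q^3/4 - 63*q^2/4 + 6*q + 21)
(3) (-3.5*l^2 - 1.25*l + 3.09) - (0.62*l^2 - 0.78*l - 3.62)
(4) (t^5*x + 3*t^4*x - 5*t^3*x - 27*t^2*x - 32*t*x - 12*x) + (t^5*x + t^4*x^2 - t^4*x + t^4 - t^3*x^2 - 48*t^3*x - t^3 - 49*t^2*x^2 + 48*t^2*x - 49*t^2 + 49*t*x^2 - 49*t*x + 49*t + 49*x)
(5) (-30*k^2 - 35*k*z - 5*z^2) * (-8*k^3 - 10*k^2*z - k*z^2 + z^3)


(1) = 12.2933*o^5 + 11.8292*o^4 + 12.4275*o^3 + 0.8612*o^2 - 0.0635*o - 1.6698
(2) = -q^4/2 - 75*q^3/4 + 21*q^2/2 - 19*q + 21
(3) = -4.12*l^2 - 0.47*l + 6.71
(4) = 2*t^5*x + t^4*x^2 + 2*t^4*x + t^4 - t^3*x^2 - 53*t^3*x - t^3 - 49*t^2*x^2 + 21*t^2*x - 49*t^2 + 49*t*x^2 - 81*t*x + 49*t + 37*x
(5) = 240*k^5 + 580*k^4*z + 420*k^3*z^2 + 55*k^2*z^3 - 30*k*z^4 - 5*z^5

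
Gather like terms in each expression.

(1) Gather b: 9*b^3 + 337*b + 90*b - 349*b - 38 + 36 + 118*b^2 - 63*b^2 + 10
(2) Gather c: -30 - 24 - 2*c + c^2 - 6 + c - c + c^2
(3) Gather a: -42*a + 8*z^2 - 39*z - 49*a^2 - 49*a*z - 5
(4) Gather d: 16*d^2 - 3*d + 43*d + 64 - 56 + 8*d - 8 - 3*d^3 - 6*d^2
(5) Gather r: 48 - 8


(1) = 9*b^3 + 55*b^2 + 78*b + 8
(2) = 2*c^2 - 2*c - 60
(3) = -49*a^2 + a*(-49*z - 42) + 8*z^2 - 39*z - 5
(4) = -3*d^3 + 10*d^2 + 48*d
(5) = 40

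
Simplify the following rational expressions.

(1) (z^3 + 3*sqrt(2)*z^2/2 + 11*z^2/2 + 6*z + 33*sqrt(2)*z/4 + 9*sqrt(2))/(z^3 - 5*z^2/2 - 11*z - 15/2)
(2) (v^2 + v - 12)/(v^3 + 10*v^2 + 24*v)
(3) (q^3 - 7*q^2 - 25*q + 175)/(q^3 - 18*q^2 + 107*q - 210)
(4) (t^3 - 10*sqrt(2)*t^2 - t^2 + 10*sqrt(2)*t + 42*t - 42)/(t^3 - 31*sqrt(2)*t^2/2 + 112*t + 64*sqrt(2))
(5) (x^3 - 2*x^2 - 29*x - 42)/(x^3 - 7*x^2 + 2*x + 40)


(1) = (8*z^2 + z*(12*sqrt(2) + 32) + 48*sqrt(2))/(8*z^2 - 32*z - 40)
(2) = (v - 3)/(v^2 + 6*v)
(3) = (q + 5)/(q - 6)
(4) = (2*t^3 + t^2*(-20*sqrt(2) - 2) + t*(20*sqrt(2) + 84) - 84)/(2*t^3 - 31*sqrt(2)*t^2 + 224*t + 128*sqrt(2))
(5) = (x^2 - 4*x - 21)/(x^2 - 9*x + 20)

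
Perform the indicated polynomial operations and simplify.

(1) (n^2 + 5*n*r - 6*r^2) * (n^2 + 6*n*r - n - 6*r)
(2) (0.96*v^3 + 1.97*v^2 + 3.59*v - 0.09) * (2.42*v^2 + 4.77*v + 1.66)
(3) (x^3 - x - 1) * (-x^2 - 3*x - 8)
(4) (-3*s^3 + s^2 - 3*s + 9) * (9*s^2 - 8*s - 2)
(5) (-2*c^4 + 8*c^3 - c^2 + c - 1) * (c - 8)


(1) = n^4 + 11*n^3*r - n^3 + 24*n^2*r^2 - 11*n^2*r - 36*n*r^3 - 24*n*r^2 + 36*r^3
(2) = 2.3232*v^5 + 9.3466*v^4 + 19.6783*v^3 + 20.1767*v^2 + 5.5301*v - 0.1494
(3) = -x^5 - 3*x^4 - 7*x^3 + 4*x^2 + 11*x + 8
(4) = -27*s^5 + 33*s^4 - 29*s^3 + 103*s^2 - 66*s - 18
(5) = -2*c^5 + 24*c^4 - 65*c^3 + 9*c^2 - 9*c + 8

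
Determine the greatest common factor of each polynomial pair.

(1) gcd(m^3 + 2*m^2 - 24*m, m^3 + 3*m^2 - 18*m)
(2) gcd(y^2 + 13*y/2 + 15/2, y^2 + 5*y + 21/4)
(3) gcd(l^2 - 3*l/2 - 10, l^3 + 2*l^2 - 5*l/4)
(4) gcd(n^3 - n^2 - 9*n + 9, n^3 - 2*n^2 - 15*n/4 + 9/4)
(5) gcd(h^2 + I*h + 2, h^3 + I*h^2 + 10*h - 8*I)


(1) = m^2 + 6*m
(2) = y + 3/2
(3) = gcd((l - 4)*(l + 5/2), l*(l - 1/2)*(l + 5/2)) = l + 5/2
(4) = gcd((n - 3)*(n - 1)*(n + 3), (n - 3)*(n - 1/2)*(n + 3/2)) = n - 3
(5) = gcd((h - I)*(h + 2*I), (h - 2*I)*(h - I)*(h + 4*I)) = h - I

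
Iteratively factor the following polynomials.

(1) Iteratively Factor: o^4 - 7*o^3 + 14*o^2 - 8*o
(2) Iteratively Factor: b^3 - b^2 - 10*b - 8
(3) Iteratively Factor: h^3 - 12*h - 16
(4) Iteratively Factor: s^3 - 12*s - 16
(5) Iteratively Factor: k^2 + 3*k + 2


(1) = (o)*(o^3 - 7*o^2 + 14*o - 8) = o*(o - 2)*(o^2 - 5*o + 4) = o*(o - 4)*(o - 2)*(o - 1)
(2) = (b + 2)*(b^2 - 3*b - 4) = (b - 4)*(b + 2)*(b + 1)
(3) = (h - 4)*(h^2 + 4*h + 4) = (h - 4)*(h + 2)*(h + 2)
(4) = (s + 2)*(s^2 - 2*s - 8) = (s + 2)^2*(s - 4)
(5) = (k + 1)*(k + 2)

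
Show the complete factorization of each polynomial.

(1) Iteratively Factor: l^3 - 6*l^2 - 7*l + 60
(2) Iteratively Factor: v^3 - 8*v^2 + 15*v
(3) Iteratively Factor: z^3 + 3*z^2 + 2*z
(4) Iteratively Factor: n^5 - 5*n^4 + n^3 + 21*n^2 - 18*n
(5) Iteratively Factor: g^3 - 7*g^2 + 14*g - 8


(1) = (l - 5)*(l^2 - l - 12) = (l - 5)*(l - 4)*(l + 3)
(2) = (v)*(v^2 - 8*v + 15) = v*(v - 3)*(v - 5)
(3) = (z + 2)*(z^2 + z) = z*(z + 2)*(z + 1)
(4) = (n - 1)*(n^4 - 4*n^3 - 3*n^2 + 18*n) = (n - 1)*(n + 2)*(n^3 - 6*n^2 + 9*n) = n*(n - 1)*(n + 2)*(n^2 - 6*n + 9) = n*(n - 3)*(n - 1)*(n + 2)*(n - 3)
(5) = (g - 4)*(g^2 - 3*g + 2) = (g - 4)*(g - 1)*(g - 2)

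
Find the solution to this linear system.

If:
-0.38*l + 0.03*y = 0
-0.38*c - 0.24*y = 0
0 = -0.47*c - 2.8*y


Then:
c = 0.00
l = 0.00
y = 0.00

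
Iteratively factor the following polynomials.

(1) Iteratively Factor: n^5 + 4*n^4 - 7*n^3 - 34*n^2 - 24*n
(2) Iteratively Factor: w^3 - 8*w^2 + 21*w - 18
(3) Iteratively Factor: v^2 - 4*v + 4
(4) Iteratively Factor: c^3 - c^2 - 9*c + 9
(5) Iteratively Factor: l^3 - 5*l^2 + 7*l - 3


(1) = (n + 1)*(n^4 + 3*n^3 - 10*n^2 - 24*n) = (n - 3)*(n + 1)*(n^3 + 6*n^2 + 8*n) = n*(n - 3)*(n + 1)*(n^2 + 6*n + 8) = n*(n - 3)*(n + 1)*(n + 4)*(n + 2)
(2) = (w - 3)*(w^2 - 5*w + 6) = (w - 3)^2*(w - 2)
(3) = (v - 2)*(v - 2)
(4) = (c - 1)*(c^2 - 9) = (c - 3)*(c - 1)*(c + 3)
(5) = (l - 3)*(l^2 - 2*l + 1) = (l - 3)*(l - 1)*(l - 1)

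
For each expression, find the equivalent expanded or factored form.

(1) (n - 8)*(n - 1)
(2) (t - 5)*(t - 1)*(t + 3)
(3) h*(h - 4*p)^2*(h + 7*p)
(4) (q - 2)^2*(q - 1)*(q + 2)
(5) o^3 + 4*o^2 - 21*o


(1) = n^2 - 9*n + 8
(2) = t^3 - 3*t^2 - 13*t + 15
(3) = h^4 - h^3*p - 40*h^2*p^2 + 112*h*p^3
(4) = q^4 - 3*q^3 - 2*q^2 + 12*q - 8
(5) = o*(o - 3)*(o + 7)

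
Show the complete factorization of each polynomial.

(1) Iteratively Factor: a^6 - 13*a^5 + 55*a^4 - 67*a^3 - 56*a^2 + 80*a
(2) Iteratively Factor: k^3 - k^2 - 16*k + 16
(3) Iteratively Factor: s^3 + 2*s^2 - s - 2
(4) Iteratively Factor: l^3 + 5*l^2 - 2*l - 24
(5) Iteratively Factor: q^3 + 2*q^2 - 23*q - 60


(1) = (a - 4)*(a^5 - 9*a^4 + 19*a^3 + 9*a^2 - 20*a) = (a - 4)*(a + 1)*(a^4 - 10*a^3 + 29*a^2 - 20*a) = a*(a - 4)*(a + 1)*(a^3 - 10*a^2 + 29*a - 20) = a*(a - 4)^2*(a + 1)*(a^2 - 6*a + 5) = a*(a - 5)*(a - 4)^2*(a + 1)*(a - 1)
(2) = (k + 4)*(k^2 - 5*k + 4) = (k - 1)*(k + 4)*(k - 4)
(3) = (s - 1)*(s^2 + 3*s + 2) = (s - 1)*(s + 2)*(s + 1)
(4) = (l + 4)*(l^2 + l - 6) = (l + 3)*(l + 4)*(l - 2)
(5) = (q + 4)*(q^2 - 2*q - 15) = (q - 5)*(q + 4)*(q + 3)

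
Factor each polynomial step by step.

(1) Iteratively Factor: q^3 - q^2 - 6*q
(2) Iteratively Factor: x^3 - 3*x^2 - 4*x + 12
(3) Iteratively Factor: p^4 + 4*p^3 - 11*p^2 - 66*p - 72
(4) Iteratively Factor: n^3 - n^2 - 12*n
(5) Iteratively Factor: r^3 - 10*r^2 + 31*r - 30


(1) = (q - 3)*(q^2 + 2*q) = q*(q - 3)*(q + 2)
(2) = (x - 3)*(x^2 - 4) = (x - 3)*(x + 2)*(x - 2)
(3) = (p + 3)*(p^3 + p^2 - 14*p - 24) = (p - 4)*(p + 3)*(p^2 + 5*p + 6) = (p - 4)*(p + 3)^2*(p + 2)
(4) = (n - 4)*(n^2 + 3*n) = (n - 4)*(n + 3)*(n)
(5) = (r - 3)*(r^2 - 7*r + 10) = (r - 5)*(r - 3)*(r - 2)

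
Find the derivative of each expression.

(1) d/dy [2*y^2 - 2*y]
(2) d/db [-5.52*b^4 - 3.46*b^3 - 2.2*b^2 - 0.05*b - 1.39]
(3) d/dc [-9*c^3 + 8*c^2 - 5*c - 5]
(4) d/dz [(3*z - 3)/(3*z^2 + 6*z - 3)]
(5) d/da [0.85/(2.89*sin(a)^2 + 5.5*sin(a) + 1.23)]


(1) = 4*y - 2
(2) = -22.08*b^3 - 10.38*b^2 - 4.4*b - 0.05
(3) = -27*c^2 + 16*c - 5
(4) = (z^2 + 2*z - 2*(z - 1)*(z + 1) - 1)/(z^2 + 2*z - 1)^2
(5) = -(4.913*sin(a) + 4.675)*cos(a)/(2.89*sin(a)^2 + 5.5*sin(a) + 1.23)^2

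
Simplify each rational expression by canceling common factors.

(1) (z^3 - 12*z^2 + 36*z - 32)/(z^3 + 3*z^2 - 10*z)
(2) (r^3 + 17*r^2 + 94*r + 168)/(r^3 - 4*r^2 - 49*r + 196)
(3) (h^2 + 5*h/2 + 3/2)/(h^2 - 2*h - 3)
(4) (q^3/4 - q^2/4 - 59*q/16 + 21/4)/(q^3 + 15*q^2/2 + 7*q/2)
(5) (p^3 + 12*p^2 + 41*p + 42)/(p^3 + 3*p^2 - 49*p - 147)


(1) = (z^2 - 10*z + 16)/(z^2 + 5*z)
(2) = (r^2 + 10*r + 24)/(r^2 - 11*r + 28)
(3) = (2*h + 3)/(2*h - 6)
(4) = (4*q^3 - 4*q^2 - 59*q + 84)/(16*q^3 + 120*q^2 + 56*q)
(5) = (p + 2)/(p - 7)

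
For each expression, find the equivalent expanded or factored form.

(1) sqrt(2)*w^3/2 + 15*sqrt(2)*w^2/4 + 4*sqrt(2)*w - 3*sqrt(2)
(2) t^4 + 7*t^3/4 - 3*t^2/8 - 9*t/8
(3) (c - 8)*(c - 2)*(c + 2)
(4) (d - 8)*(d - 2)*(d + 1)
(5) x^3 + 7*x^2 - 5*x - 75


(1) = (w - 1/2)*(w + 6)*(sqrt(2)*w/2 + sqrt(2))
(2) = t*(t - 3/4)*(t + 1)*(t + 3/2)
(3) = c^3 - 8*c^2 - 4*c + 32
(4) = d^3 - 9*d^2 + 6*d + 16
(5) = (x - 3)*(x + 5)^2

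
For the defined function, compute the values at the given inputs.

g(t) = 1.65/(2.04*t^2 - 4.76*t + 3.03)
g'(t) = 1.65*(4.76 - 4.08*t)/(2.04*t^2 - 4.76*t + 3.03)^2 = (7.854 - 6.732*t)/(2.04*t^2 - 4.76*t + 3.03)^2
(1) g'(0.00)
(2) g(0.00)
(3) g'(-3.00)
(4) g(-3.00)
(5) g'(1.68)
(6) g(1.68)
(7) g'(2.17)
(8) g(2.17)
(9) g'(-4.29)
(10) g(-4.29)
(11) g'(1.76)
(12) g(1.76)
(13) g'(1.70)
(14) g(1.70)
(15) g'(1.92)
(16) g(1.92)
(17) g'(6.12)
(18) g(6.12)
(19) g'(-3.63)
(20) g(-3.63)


(1) = 0.86
(2) = 0.54
(3) = 0.02
(4) = 0.05
(5) = -5.52
(6) = 2.09
(7) = -1.27
(8) = 0.72
(9) = 0.01
(10) = 0.03
(11) = -4.23
(12) = 1.70
(13) = -5.17
(14) = 1.98
(15) = -2.55
(16) = 1.17
(17) = -0.01
(18) = 0.03
(19) = 0.01
(20) = 0.03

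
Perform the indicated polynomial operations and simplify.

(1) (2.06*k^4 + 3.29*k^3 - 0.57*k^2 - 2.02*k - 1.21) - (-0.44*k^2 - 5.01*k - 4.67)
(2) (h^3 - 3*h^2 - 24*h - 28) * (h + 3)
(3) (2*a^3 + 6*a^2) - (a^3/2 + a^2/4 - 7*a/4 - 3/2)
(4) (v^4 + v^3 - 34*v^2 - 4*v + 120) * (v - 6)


(1) = 2.06*k^4 + 3.29*k^3 - 0.13*k^2 + 2.99*k + 3.46
(2) = h^4 - 33*h^2 - 100*h - 84
(3) = 3*a^3/2 + 23*a^2/4 + 7*a/4 + 3/2
(4) = v^5 - 5*v^4 - 40*v^3 + 200*v^2 + 144*v - 720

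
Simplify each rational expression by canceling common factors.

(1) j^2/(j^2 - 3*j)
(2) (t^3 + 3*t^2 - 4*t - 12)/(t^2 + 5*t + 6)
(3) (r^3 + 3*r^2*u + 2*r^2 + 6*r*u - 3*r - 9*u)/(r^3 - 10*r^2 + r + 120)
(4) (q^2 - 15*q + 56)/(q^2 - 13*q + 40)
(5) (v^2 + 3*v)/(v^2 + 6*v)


(1) = j/(j - 3)
(2) = t - 2
(3) = (r^2 + 3*r*u - r - 3*u)/(r^2 - 13*r + 40)
(4) = (q - 7)/(q - 5)
(5) = (v + 3)/(v + 6)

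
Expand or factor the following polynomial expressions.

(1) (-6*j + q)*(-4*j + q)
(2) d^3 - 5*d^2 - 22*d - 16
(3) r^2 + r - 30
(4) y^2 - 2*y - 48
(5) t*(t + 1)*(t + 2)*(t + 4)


(1) = 24*j^2 - 10*j*q + q^2
(2) = (d - 8)*(d + 1)*(d + 2)
(3) = (r - 5)*(r + 6)
(4) = (y - 8)*(y + 6)
(5) = t^4 + 7*t^3 + 14*t^2 + 8*t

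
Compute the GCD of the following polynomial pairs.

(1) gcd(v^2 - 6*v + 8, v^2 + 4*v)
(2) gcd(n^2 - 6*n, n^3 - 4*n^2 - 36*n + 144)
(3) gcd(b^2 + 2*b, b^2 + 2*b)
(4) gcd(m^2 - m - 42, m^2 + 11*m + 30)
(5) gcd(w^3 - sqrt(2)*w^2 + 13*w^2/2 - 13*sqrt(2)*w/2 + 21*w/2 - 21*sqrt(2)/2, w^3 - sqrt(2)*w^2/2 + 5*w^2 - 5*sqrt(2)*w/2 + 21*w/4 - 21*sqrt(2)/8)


(1) = gcd((v - 4)*(v - 2), v*(v + 4)) = 1
(2) = gcd(n*(n - 6), (n - 6)*(n - 4)*(n + 6)) = n - 6
(3) = gcd(b*(b + 2), b*(b + 2)) = b^2 + 2*b
(4) = m + 6
(5) = gcd((w + 3)*(w + 7/2)*(w - sqrt(2)), (w + 3/2)*(w + 7/2)*(w - sqrt(2)/2)) = w + 7/2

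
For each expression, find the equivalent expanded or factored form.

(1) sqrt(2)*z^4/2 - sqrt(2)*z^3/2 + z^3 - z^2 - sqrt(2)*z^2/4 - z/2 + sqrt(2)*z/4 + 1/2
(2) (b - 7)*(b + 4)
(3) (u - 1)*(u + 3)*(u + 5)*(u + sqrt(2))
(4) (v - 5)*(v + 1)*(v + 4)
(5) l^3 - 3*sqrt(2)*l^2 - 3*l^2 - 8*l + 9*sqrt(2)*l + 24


(1) = (z - 1)*(z - sqrt(2)/2)*(z + sqrt(2))*(sqrt(2)*z/2 + 1/2)
(2) = b^2 - 3*b - 28
(3) = u^4 + sqrt(2)*u^3 + 7*u^3 + 7*u^2 + 7*sqrt(2)*u^2 - 15*u + 7*sqrt(2)*u - 15*sqrt(2)
(4) = v^3 - 21*v - 20
(5) = (l - 3)*(l - 4*sqrt(2))*(l + sqrt(2))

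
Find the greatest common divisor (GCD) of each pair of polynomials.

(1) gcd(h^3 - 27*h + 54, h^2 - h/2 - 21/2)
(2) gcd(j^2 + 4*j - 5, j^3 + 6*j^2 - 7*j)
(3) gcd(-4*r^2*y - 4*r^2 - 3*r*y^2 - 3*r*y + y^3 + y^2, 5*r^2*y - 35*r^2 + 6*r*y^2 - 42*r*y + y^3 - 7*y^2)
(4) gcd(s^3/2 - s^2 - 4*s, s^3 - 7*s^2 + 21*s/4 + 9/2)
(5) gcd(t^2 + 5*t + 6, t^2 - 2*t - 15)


(1) = 1
(2) = j - 1
(3) = r + y
(4) = 1
(5) = gcd((t + 2)*(t + 3), (t - 5)*(t + 3)) = t + 3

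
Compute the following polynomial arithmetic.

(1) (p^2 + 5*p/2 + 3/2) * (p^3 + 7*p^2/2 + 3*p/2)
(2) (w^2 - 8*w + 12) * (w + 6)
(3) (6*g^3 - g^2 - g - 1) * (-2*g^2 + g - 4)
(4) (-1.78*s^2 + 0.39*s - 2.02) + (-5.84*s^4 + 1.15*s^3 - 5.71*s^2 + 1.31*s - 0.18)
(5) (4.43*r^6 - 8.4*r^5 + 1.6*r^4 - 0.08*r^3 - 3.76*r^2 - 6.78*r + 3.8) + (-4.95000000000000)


(1) = p^5 + 6*p^4 + 47*p^3/4 + 9*p^2 + 9*p/4
(2) = w^3 - 2*w^2 - 36*w + 72
(3) = -12*g^5 + 8*g^4 - 23*g^3 + 5*g^2 + 3*g + 4
(4) = -5.84*s^4 + 1.15*s^3 - 7.49*s^2 + 1.7*s - 2.2
(5) = 4.43*r^6 - 8.4*r^5 + 1.6*r^4 - 0.08*r^3 - 3.76*r^2 - 6.78*r - 1.15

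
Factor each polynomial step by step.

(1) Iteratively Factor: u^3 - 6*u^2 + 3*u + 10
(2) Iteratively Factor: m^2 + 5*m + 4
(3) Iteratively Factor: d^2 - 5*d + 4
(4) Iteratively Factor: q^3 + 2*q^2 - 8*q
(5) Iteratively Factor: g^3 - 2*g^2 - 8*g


(1) = (u - 5)*(u^2 - u - 2) = (u - 5)*(u + 1)*(u - 2)
(2) = (m + 4)*(m + 1)
(3) = (d - 1)*(d - 4)
(4) = (q + 4)*(q^2 - 2*q) = (q - 2)*(q + 4)*(q)
(5) = (g)*(g^2 - 2*g - 8) = g*(g + 2)*(g - 4)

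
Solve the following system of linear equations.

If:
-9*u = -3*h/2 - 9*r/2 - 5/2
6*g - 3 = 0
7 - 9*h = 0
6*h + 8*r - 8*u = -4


Then:
g = 1/2
h = 7/9
r = -73/54
u = -29/108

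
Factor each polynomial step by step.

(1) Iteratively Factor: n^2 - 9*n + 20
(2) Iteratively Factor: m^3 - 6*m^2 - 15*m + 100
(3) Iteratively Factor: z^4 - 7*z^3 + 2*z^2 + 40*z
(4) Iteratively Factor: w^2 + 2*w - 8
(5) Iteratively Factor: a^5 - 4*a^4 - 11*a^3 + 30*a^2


(1) = (n - 4)*(n - 5)
(2) = (m - 5)*(m^2 - m - 20) = (m - 5)^2*(m + 4)
(3) = (z - 5)*(z^3 - 2*z^2 - 8*z) = z*(z - 5)*(z^2 - 2*z - 8) = z*(z - 5)*(z - 4)*(z + 2)
(4) = (w + 4)*(w - 2)
(5) = (a + 3)*(a^4 - 7*a^3 + 10*a^2) = a*(a + 3)*(a^3 - 7*a^2 + 10*a) = a*(a - 5)*(a + 3)*(a^2 - 2*a) = a^2*(a - 5)*(a + 3)*(a - 2)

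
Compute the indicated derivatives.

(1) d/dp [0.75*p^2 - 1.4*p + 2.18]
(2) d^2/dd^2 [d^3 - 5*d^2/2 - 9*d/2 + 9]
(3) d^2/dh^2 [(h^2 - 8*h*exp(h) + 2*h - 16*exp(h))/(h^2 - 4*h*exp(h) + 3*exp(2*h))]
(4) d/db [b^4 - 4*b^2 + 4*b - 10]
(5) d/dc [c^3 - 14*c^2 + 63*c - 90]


(1) = 1.5*p - 1.4
(2) = 6*d - 5
(3) = 2*(-2*h^5*exp(h) - 14*h^4*exp(2*h) + 54*h^3*exp(3*h) + 12*h^3*exp(h) + 2*h^3 - 30*h^2*exp(4*h) + 27*h^2*exp(2*h) - 48*h^2*exp(h) - 36*h*exp(5*h) - 216*h*exp(3*h) + 174*h*exp(2*h) + 261*exp(4*h) - 184*exp(3*h))/(h^6 - 12*h^5*exp(h) + 57*h^4*exp(2*h) - 136*h^3*exp(3*h) + 171*h^2*exp(4*h) - 108*h*exp(5*h) + 27*exp(6*h))
(4) = 4*b^3 - 8*b + 4
(5) = 3*c^2 - 28*c + 63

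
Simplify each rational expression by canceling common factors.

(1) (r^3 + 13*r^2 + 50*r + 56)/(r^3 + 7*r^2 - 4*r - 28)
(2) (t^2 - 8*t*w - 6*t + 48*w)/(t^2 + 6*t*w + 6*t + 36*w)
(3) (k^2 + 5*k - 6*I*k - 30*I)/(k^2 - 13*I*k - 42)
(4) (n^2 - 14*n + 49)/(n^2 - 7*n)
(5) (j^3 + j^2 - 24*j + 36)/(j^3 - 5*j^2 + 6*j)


(1) = (r + 4)/(r - 2)
(2) = (t^2 - 8*t*w - 6*t + 48*w)/(t^2 + 6*t*w + 6*t + 36*w)
(3) = (k + 5)/(k - 7*I)
(4) = (n - 7)/n
(5) = (j + 6)/j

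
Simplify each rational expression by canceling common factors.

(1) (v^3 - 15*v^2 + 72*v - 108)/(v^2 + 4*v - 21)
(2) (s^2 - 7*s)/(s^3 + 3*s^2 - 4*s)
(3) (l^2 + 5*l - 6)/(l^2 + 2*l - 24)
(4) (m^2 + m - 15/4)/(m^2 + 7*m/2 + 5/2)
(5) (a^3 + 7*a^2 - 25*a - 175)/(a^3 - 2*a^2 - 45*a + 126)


(1) = (v^2 - 12*v + 36)/(v + 7)
(2) = (s - 7)/(s^2 + 3*s - 4)
(3) = (l - 1)/(l - 4)
(4) = (2*m - 3)/(2*m + 2)
(5) = (a^2 - 25)/(a^2 - 9*a + 18)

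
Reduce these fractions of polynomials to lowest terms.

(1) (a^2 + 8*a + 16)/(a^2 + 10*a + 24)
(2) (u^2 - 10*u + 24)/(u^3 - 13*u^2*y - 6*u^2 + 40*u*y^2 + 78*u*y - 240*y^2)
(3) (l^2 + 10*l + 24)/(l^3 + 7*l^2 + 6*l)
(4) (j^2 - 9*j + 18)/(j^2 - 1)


(1) = (a + 4)/(a + 6)
(2) = (u - 4)/(u^2 - 13*u*y + 40*y^2)
(3) = (l + 4)/(l^2 + l)
(4) = (j^2 - 9*j + 18)/(j^2 - 1)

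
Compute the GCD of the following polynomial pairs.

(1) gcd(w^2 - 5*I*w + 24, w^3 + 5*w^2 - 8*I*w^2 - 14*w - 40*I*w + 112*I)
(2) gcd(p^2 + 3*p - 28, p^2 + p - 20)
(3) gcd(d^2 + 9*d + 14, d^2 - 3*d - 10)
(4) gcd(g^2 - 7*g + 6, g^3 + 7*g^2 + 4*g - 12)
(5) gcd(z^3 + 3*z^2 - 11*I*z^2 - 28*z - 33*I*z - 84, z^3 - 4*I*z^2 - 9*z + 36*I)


(1) = gcd((w - 8*I)*(w + 3*I), (w - 2)*(w + 7)*(w - 8*I)) = w - 8*I
(2) = gcd((p - 4)*(p + 7), (p - 4)*(p + 5)) = p - 4
(3) = d + 2
(4) = g - 1
(5) = z^2 + z*(3 - 4*I) - 12*I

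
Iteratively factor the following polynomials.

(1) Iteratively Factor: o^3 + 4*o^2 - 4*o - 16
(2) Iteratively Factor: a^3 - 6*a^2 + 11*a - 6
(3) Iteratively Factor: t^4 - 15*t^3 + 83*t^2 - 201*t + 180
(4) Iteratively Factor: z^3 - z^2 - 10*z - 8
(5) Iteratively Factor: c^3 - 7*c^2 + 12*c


(1) = (o + 2)*(o^2 + 2*o - 8) = (o + 2)*(o + 4)*(o - 2)
(2) = (a - 3)*(a^2 - 3*a + 2) = (a - 3)*(a - 2)*(a - 1)
(3) = (t - 5)*(t^3 - 10*t^2 + 33*t - 36) = (t - 5)*(t - 4)*(t^2 - 6*t + 9) = (t - 5)*(t - 4)*(t - 3)*(t - 3)
(4) = (z + 2)*(z^2 - 3*z - 4) = (z + 1)*(z + 2)*(z - 4)
(5) = (c - 4)*(c^2 - 3*c) = (c - 4)*(c - 3)*(c)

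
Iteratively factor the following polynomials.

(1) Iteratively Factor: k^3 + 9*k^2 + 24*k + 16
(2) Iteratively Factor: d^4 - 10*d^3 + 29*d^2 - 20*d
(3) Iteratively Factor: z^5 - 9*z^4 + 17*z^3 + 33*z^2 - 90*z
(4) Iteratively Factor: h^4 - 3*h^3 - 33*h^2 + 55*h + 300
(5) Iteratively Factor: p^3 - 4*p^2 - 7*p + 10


(1) = (k + 1)*(k^2 + 8*k + 16) = (k + 1)*(k + 4)*(k + 4)
(2) = (d - 4)*(d^3 - 6*d^2 + 5*d) = (d - 5)*(d - 4)*(d^2 - d) = (d - 5)*(d - 4)*(d - 1)*(d)
(3) = (z + 2)*(z^4 - 11*z^3 + 39*z^2 - 45*z) = (z - 5)*(z + 2)*(z^3 - 6*z^2 + 9*z) = (z - 5)*(z - 3)*(z + 2)*(z^2 - 3*z) = z*(z - 5)*(z - 3)*(z + 2)*(z - 3)
(4) = (h + 4)*(h^3 - 7*h^2 - 5*h + 75) = (h + 3)*(h + 4)*(h^2 - 10*h + 25) = (h - 5)*(h + 3)*(h + 4)*(h - 5)
(5) = (p + 2)*(p^2 - 6*p + 5) = (p - 5)*(p + 2)*(p - 1)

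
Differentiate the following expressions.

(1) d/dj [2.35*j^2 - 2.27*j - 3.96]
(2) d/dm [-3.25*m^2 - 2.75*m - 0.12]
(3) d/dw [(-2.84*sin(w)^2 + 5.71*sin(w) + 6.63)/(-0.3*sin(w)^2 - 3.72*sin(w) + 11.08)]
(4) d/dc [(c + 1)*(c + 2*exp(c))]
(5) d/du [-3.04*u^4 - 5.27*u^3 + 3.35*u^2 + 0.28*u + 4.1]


(1) = 4.7*j - 2.27
(2) = -6.5*m - 2.75
(3) = (12.2778*sin(w)^2 - 58.9564*sin(w) + 87.9304)*cos(w)/(0.09*sin(w)^4 + 2.232*sin(w)^3 + 7.1904*sin(w)^2 - 82.4352*sin(w) + 122.7664)
(4) = c + (c + 1)*(2*exp(c) + 1) + 2*exp(c)
(5) = -12.16*u^3 - 15.81*u^2 + 6.7*u + 0.28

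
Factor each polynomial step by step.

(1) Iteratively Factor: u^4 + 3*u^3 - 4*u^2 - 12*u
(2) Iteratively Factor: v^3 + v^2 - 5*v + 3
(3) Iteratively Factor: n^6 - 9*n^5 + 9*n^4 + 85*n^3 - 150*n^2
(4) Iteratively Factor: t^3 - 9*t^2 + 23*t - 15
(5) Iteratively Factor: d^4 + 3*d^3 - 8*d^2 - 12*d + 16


(1) = (u + 3)*(u^3 - 4*u) = u*(u + 3)*(u^2 - 4) = u*(u - 2)*(u + 3)*(u + 2)
(2) = (v - 1)*(v^2 + 2*v - 3) = (v - 1)*(v + 3)*(v - 1)
(3) = (n)*(n^5 - 9*n^4 + 9*n^3 + 85*n^2 - 150*n) = n*(n - 5)*(n^4 - 4*n^3 - 11*n^2 + 30*n) = n*(n - 5)*(n + 3)*(n^3 - 7*n^2 + 10*n) = n*(n - 5)^2*(n + 3)*(n^2 - 2*n) = n*(n - 5)^2*(n - 2)*(n + 3)*(n)
(4) = (t - 5)*(t^2 - 4*t + 3) = (t - 5)*(t - 1)*(t - 3)
(5) = (d + 4)*(d^3 - d^2 - 4*d + 4) = (d - 2)*(d + 4)*(d^2 + d - 2) = (d - 2)*(d + 2)*(d + 4)*(d - 1)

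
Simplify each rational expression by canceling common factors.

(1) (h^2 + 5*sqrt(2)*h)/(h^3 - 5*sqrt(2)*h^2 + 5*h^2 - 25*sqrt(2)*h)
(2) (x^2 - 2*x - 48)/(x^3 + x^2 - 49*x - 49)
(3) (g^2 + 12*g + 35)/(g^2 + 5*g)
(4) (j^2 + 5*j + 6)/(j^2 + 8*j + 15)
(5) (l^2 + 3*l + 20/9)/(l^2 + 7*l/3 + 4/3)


(1) = (h + 5*sqrt(2))/(h^2 + h*(5 - 5*sqrt(2)) - 25*sqrt(2))
(2) = (x^2 - 2*x - 48)/(x^3 + x^2 - 49*x - 49)
(3) = (g + 7)/g
(4) = (j + 2)/(j + 5)
(5) = (3*l + 5)/(3*l + 3)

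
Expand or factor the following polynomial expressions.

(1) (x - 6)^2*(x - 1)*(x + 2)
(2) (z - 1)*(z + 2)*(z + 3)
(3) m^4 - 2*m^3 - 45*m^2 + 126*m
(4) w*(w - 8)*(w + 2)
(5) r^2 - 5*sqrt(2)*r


(1) = x^4 - 11*x^3 + 22*x^2 + 60*x - 72
(2) = z^3 + 4*z^2 + z - 6
(3) = m*(m - 6)*(m - 3)*(m + 7)
(4) = w^3 - 6*w^2 - 16*w
(5) = r*(r - 5*sqrt(2))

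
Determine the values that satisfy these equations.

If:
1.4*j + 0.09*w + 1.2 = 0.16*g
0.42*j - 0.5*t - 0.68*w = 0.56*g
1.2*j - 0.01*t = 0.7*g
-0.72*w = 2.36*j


Then:
g = -2.38
j = -1.43
t = -4.91
w = 4.69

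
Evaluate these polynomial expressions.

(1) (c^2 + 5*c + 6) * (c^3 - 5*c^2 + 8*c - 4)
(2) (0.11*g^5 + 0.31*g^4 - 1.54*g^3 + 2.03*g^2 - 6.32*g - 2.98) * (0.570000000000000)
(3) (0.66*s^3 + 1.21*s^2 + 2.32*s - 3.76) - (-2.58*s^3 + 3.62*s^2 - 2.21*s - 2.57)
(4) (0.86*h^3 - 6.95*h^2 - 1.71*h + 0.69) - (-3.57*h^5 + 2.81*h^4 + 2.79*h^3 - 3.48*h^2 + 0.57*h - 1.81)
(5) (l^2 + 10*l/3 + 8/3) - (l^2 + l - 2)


(1) = c^5 - 11*c^3 + 6*c^2 + 28*c - 24
(2) = 0.0627*g^5 + 0.1767*g^4 - 0.8778*g^3 + 1.1571*g^2 - 3.6024*g - 1.6986
(3) = 3.24*s^3 - 2.41*s^2 + 4.53*s - 1.19
(4) = 3.57*h^5 - 2.81*h^4 - 1.93*h^3 - 3.47*h^2 - 2.28*h + 2.5
(5) = 7*l/3 + 14/3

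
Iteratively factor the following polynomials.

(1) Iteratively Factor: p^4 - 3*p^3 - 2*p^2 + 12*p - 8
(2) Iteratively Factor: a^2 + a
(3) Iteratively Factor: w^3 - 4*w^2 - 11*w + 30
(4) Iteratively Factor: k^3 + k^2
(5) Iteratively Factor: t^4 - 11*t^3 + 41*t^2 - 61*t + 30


(1) = (p + 2)*(p^3 - 5*p^2 + 8*p - 4) = (p - 1)*(p + 2)*(p^2 - 4*p + 4) = (p - 2)*(p - 1)*(p + 2)*(p - 2)
(2) = (a + 1)*(a)
(3) = (w - 5)*(w^2 + w - 6) = (w - 5)*(w + 3)*(w - 2)
(4) = (k)*(k^2 + k) = k*(k + 1)*(k)
(5) = (t - 1)*(t^3 - 10*t^2 + 31*t - 30) = (t - 5)*(t - 1)*(t^2 - 5*t + 6) = (t - 5)*(t - 3)*(t - 1)*(t - 2)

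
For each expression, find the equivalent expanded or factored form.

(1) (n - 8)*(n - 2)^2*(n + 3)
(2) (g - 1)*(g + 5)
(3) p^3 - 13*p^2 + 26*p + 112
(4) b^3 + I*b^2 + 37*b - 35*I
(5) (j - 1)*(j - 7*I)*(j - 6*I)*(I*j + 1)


(1) = n^4 - 9*n^3 + 76*n - 96
(2) = g^2 + 4*g - 5
(3) = (p - 8)*(p - 7)*(p + 2)
(4) = (b - 5*I)*(b - I)*(b + 7*I)
(5) = I*j^4 + 14*j^3 - I*j^3 - 14*j^2 - 55*I*j^2 - 42*j + 55*I*j + 42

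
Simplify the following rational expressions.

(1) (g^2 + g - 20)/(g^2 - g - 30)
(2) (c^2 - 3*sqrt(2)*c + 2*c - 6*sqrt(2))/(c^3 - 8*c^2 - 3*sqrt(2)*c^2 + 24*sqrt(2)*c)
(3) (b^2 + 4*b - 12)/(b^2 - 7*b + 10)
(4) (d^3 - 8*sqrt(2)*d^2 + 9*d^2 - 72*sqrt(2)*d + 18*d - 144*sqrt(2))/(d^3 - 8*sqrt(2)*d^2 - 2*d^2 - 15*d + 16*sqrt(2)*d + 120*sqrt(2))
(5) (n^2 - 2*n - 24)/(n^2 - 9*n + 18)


(1) = (g - 4)/(g - 6)
(2) = (c + 2)/(c^2 - 8*c)
(3) = (b + 6)/(b - 5)
(4) = (d + 6)/(d - 5)
(5) = (n + 4)/(n - 3)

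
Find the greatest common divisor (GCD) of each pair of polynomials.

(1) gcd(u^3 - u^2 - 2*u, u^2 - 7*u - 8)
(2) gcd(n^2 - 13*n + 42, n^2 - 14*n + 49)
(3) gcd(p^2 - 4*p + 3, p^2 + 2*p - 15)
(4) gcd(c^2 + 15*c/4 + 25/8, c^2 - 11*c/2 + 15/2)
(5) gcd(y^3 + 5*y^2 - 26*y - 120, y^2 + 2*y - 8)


(1) = gcd(u*(u - 2)*(u + 1), (u - 8)*(u + 1)) = u + 1
(2) = n - 7
(3) = gcd((p - 3)*(p - 1), (p - 3)*(p + 5)) = p - 3
(4) = 1
(5) = y + 4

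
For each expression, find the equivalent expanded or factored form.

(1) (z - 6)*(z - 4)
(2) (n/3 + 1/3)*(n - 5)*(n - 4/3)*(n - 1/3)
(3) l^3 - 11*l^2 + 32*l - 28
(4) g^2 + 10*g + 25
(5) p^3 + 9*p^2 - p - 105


(1) = z^2 - 10*z + 24
(2) = n^4/3 - 17*n^3/9 + 19*n^2/27 + 59*n/27 - 20/27
(3) = (l - 7)*(l - 2)^2
(4) = (g + 5)^2
(5) = (p - 3)*(p + 5)*(p + 7)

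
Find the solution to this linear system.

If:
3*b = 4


Then:
b = 4/3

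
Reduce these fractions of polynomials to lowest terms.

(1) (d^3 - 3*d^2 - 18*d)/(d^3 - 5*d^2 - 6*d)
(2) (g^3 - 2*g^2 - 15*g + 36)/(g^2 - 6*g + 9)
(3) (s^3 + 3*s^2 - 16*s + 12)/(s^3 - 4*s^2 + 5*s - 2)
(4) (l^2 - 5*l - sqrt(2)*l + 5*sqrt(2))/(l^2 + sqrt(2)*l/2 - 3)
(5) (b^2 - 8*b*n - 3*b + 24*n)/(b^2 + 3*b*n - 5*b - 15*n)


(1) = (d + 3)/(d + 1)
(2) = g + 4
(3) = (s + 6)/(s - 1)
(4) = (2*l - 10)/(2*l + 3*sqrt(2))
(5) = (b^2 - 8*b*n - 3*b + 24*n)/(b^2 + 3*b*n - 5*b - 15*n)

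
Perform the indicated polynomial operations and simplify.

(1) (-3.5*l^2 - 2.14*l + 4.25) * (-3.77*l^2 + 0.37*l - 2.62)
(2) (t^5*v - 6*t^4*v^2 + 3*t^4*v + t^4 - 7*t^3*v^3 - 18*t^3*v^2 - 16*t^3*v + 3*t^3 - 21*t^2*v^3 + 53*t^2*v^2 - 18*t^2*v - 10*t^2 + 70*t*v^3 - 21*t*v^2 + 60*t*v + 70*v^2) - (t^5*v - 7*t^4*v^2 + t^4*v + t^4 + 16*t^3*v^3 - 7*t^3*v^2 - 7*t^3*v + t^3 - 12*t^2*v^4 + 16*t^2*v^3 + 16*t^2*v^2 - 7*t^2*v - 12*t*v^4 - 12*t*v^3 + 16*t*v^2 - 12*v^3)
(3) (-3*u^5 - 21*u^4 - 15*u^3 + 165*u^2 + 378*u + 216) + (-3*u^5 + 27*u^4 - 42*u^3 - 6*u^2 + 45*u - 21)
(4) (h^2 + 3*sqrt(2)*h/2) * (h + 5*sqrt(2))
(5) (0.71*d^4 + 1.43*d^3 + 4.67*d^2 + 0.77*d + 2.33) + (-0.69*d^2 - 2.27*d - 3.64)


(1) = 13.195*l^4 + 6.7728*l^3 - 7.6443*l^2 + 7.1793*l - 11.135
(2) = t^4*v^2 + 2*t^4*v - 23*t^3*v^3 - 11*t^3*v^2 - 9*t^3*v + 2*t^3 + 12*t^2*v^4 - 37*t^2*v^3 + 37*t^2*v^2 - 11*t^2*v - 10*t^2 + 12*t*v^4 + 82*t*v^3 - 37*t*v^2 + 60*t*v + 12*v^3 + 70*v^2
(3) = -6*u^5 + 6*u^4 - 57*u^3 + 159*u^2 + 423*u + 195
(4) = h^3 + 13*sqrt(2)*h^2/2 + 15*h
(5) = 0.71*d^4 + 1.43*d^3 + 3.98*d^2 - 1.5*d - 1.31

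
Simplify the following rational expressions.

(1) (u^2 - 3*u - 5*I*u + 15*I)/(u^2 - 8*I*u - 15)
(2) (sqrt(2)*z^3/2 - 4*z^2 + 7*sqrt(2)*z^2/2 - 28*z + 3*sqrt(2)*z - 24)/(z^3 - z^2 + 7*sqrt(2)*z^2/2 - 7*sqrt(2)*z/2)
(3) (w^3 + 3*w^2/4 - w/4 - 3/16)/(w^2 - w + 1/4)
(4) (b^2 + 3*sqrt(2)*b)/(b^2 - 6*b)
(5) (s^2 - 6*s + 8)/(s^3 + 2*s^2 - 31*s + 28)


(1) = (u - 3)/(u - 3*I)
(2) = (2*sqrt(2)*z^3 + z^2*(-16 + 14*sqrt(2)) + z*(-112 + 12*sqrt(2)) - 96)/(4*z^3 + z^2*(-4 + 14*sqrt(2)) - 14*sqrt(2)*z)
(3) = (8*w^2 + 10*w + 3)/(8*w - 4)
(4) = (b + 3*sqrt(2))/(b - 6)
(5) = (s - 2)/(s^2 + 6*s - 7)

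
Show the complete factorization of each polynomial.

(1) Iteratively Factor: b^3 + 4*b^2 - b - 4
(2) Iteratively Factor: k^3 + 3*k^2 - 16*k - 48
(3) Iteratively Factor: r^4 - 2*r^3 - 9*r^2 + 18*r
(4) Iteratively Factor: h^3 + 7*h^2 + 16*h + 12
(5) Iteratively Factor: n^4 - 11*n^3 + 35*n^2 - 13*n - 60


(1) = (b + 4)*(b^2 - 1) = (b + 1)*(b + 4)*(b - 1)
(2) = (k - 4)*(k^2 + 7*k + 12) = (k - 4)*(k + 3)*(k + 4)
(3) = (r - 3)*(r^3 + r^2 - 6*r) = (r - 3)*(r - 2)*(r^2 + 3*r) = (r - 3)*(r - 2)*(r + 3)*(r)
(4) = (h + 2)*(h^2 + 5*h + 6) = (h + 2)*(h + 3)*(h + 2)
(5) = (n - 5)*(n^3 - 6*n^2 + 5*n + 12) = (n - 5)*(n - 4)*(n^2 - 2*n - 3) = (n - 5)*(n - 4)*(n - 3)*(n + 1)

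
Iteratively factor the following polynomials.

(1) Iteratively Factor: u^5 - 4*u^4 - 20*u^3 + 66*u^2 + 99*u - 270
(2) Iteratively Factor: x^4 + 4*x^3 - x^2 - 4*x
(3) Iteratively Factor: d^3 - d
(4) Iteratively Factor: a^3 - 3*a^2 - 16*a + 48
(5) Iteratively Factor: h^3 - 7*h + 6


(1) = (u - 3)*(u^4 - u^3 - 23*u^2 - 3*u + 90) = (u - 5)*(u - 3)*(u^3 + 4*u^2 - 3*u - 18) = (u - 5)*(u - 3)*(u + 3)*(u^2 + u - 6) = (u - 5)*(u - 3)*(u + 3)^2*(u - 2)
(2) = (x)*(x^3 + 4*x^2 - x - 4) = x*(x - 1)*(x^2 + 5*x + 4) = x*(x - 1)*(x + 1)*(x + 4)
(3) = (d + 1)*(d^2 - d) = (d - 1)*(d + 1)*(d)
(4) = (a + 4)*(a^2 - 7*a + 12) = (a - 3)*(a + 4)*(a - 4)
(5) = (h - 2)*(h^2 + 2*h - 3) = (h - 2)*(h - 1)*(h + 3)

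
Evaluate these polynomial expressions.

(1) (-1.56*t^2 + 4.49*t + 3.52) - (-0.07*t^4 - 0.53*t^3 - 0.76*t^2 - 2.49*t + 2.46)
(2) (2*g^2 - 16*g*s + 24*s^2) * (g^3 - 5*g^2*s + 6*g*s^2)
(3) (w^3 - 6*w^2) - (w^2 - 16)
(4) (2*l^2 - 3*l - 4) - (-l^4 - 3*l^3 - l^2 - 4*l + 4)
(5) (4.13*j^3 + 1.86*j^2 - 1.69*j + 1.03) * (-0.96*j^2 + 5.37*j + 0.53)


(1) = 0.07*t^4 + 0.53*t^3 - 0.8*t^2 + 6.98*t + 1.06
(2) = 2*g^5 - 26*g^4*s + 116*g^3*s^2 - 216*g^2*s^3 + 144*g*s^4
(3) = w^3 - 7*w^2 + 16
(4) = l^4 + 3*l^3 + 3*l^2 + l - 8
(5) = -3.9648*j^5 + 20.3925*j^4 + 13.7995*j^3 - 9.0783*j^2 + 4.6354*j + 0.5459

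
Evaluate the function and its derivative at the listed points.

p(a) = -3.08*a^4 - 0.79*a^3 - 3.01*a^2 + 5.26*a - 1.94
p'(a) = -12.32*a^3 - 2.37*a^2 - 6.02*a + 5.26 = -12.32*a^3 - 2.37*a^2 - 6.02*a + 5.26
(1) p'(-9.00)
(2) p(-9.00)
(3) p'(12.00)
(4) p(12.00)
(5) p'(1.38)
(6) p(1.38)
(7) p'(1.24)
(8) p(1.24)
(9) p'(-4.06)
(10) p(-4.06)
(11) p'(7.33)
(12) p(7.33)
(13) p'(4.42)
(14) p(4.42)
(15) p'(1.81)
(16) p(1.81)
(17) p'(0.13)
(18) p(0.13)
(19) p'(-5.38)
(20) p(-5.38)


(1) = 8848.75
(2) = -19925.06
(3) = -21697.22
(4) = -65604.26
(5) = -39.94
(6) = -13.66
(7) = -29.34
(8) = -8.83
(9) = 815.13
(10) = -856.91
(11) = -5018.22
(12) = -9327.56
(13) = -1131.49
(14) = -1281.26
(15) = -86.45
(16) = -40.02
(17) = 4.41
(18) = -1.31
(19) = 1887.53
(20) = -2574.70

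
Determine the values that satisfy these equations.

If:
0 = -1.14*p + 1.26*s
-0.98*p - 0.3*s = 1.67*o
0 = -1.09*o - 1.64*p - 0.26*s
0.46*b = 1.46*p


Then:
b = 0.00
o = 0.00
p = 0.00
s = 0.00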